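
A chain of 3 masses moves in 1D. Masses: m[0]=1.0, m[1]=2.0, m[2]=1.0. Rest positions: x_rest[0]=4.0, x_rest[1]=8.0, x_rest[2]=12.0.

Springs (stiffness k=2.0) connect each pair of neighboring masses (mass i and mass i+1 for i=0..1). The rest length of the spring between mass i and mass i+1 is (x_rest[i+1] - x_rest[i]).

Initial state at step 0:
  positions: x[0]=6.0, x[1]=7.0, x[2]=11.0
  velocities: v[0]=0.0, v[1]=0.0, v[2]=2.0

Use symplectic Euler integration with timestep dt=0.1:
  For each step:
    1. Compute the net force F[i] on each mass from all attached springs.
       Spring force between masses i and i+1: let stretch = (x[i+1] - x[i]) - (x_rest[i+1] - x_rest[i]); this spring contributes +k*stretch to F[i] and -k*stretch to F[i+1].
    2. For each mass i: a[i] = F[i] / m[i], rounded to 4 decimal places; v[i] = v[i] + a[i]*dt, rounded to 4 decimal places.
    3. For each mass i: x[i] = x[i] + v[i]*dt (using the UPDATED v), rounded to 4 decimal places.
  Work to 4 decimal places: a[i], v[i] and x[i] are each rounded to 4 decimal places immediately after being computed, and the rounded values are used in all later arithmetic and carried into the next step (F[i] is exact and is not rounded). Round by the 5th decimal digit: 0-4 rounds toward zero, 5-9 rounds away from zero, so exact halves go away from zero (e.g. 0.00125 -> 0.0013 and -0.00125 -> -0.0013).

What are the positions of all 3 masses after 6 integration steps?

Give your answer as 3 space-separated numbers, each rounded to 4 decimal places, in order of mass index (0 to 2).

Answer: 4.8632 7.6156 12.1056

Derivation:
Step 0: x=[6.0000 7.0000 11.0000] v=[0.0000 0.0000 2.0000]
Step 1: x=[5.9400 7.0300 11.2000] v=[-0.6000 0.3000 2.0000]
Step 2: x=[5.8218 7.0908 11.3966] v=[-1.1820 0.6080 1.9660]
Step 3: x=[5.6490 7.1820 11.5871] v=[-1.7282 0.9117 1.9048]
Step 4: x=[5.4268 7.3019 11.7695] v=[-2.2216 1.1989 1.8238]
Step 5: x=[5.1621 7.4477 11.9425] v=[-2.6466 1.4582 1.7303]
Step 6: x=[4.8632 7.6156 12.1056] v=[-2.9895 1.6791 1.6313]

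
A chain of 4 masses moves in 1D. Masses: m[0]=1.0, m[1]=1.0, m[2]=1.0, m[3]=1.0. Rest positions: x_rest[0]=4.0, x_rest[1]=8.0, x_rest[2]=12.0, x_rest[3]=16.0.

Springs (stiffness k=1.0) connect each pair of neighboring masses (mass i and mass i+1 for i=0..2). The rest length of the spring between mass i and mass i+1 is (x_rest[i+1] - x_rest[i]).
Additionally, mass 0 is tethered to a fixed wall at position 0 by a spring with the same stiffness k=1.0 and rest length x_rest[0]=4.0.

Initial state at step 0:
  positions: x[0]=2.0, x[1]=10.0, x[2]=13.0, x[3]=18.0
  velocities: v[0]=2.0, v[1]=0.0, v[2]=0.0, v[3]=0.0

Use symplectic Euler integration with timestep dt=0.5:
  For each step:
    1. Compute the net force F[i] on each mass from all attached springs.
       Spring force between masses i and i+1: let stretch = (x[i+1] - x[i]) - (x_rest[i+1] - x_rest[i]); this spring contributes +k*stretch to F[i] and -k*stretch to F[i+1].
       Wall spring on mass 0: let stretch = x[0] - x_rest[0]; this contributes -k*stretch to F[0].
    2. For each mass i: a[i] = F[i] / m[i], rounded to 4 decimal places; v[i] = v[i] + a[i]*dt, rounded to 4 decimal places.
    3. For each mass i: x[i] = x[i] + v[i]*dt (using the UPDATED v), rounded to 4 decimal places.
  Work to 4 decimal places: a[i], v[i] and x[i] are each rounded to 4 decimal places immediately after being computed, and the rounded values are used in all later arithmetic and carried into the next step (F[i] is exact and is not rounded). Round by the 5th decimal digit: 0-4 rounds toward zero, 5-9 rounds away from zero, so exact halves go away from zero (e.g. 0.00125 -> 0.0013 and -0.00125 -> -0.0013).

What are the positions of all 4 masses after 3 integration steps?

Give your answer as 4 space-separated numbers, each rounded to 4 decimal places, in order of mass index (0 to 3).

Answer: 7.8125 7.8907 13.5781 17.2344

Derivation:
Step 0: x=[2.0000 10.0000 13.0000 18.0000] v=[2.0000 0.0000 0.0000 0.0000]
Step 1: x=[4.5000 8.7500 13.5000 17.7500] v=[5.0000 -2.5000 1.0000 -0.5000]
Step 2: x=[6.9375 7.6250 13.8750 17.4375] v=[4.8750 -2.2500 0.7500 -0.6250]
Step 3: x=[7.8125 7.8907 13.5781 17.2344] v=[1.7500 0.5313 -0.5938 -0.4063]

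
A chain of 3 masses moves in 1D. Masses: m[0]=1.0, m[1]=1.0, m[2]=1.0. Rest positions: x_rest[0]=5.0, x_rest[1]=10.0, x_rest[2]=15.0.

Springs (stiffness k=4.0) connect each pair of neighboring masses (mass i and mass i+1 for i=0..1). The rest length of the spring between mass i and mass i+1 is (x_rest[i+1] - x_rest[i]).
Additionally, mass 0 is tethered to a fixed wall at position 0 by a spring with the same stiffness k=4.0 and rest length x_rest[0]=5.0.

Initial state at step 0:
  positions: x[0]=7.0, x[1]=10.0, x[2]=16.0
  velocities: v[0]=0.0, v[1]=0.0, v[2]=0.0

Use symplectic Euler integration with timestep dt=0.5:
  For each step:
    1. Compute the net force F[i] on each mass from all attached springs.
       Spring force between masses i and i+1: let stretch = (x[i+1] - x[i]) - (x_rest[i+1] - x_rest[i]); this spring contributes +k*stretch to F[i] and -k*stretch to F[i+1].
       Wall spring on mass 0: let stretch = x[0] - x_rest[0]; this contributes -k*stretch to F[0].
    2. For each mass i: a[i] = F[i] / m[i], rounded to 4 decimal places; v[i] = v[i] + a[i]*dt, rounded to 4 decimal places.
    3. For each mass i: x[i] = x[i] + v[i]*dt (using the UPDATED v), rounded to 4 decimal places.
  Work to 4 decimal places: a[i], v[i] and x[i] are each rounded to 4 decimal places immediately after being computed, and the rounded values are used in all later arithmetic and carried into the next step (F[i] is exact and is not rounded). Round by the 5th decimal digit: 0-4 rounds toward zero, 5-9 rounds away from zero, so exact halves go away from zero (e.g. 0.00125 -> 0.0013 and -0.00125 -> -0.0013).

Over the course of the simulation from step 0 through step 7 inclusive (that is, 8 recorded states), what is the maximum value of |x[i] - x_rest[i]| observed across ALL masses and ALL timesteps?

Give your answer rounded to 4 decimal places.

Answer: 3.0000

Derivation:
Step 0: x=[7.0000 10.0000 16.0000] v=[0.0000 0.0000 0.0000]
Step 1: x=[3.0000 13.0000 15.0000] v=[-8.0000 6.0000 -2.0000]
Step 2: x=[6.0000 8.0000 17.0000] v=[6.0000 -10.0000 4.0000]
Step 3: x=[5.0000 10.0000 15.0000] v=[-2.0000 4.0000 -4.0000]
Step 4: x=[4.0000 12.0000 13.0000] v=[-2.0000 4.0000 -4.0000]
Step 5: x=[7.0000 7.0000 15.0000] v=[6.0000 -10.0000 4.0000]
Step 6: x=[3.0000 10.0000 14.0000] v=[-8.0000 6.0000 -2.0000]
Step 7: x=[3.0000 10.0000 14.0000] v=[0.0000 0.0000 0.0000]
Max displacement = 3.0000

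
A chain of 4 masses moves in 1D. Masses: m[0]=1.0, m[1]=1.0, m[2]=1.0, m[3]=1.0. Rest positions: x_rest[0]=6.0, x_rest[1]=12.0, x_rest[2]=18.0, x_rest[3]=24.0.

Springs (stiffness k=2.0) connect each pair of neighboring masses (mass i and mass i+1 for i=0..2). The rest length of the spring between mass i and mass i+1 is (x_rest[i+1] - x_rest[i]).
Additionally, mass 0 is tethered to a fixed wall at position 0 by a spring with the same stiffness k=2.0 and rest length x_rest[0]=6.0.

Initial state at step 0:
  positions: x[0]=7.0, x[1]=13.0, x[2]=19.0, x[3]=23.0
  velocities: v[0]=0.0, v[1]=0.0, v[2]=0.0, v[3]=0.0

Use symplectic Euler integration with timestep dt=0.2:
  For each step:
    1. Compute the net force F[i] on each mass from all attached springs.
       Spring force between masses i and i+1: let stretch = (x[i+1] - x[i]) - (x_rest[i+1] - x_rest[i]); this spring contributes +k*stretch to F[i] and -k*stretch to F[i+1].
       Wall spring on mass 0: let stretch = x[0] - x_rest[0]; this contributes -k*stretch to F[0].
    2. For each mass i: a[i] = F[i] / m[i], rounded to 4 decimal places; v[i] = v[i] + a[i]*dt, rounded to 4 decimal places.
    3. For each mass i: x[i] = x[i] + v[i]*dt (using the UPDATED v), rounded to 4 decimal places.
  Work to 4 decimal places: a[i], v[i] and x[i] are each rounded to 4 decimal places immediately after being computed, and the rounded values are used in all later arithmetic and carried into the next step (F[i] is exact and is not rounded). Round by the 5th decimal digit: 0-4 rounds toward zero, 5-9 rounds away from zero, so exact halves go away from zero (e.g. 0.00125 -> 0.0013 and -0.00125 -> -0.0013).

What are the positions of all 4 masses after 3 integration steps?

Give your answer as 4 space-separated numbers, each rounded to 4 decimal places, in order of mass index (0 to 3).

Step 0: x=[7.0000 13.0000 19.0000 23.0000] v=[0.0000 0.0000 0.0000 0.0000]
Step 1: x=[6.9200 13.0000 18.8400 23.1600] v=[-0.4000 0.0000 -0.8000 0.8000]
Step 2: x=[6.7728 12.9808 18.5584 23.4544] v=[-0.7360 -0.0960 -1.4080 1.4720]
Step 3: x=[6.5804 12.9112 18.2223 23.8371] v=[-0.9619 -0.3482 -1.6806 1.9136]

Answer: 6.5804 12.9112 18.2223 23.8371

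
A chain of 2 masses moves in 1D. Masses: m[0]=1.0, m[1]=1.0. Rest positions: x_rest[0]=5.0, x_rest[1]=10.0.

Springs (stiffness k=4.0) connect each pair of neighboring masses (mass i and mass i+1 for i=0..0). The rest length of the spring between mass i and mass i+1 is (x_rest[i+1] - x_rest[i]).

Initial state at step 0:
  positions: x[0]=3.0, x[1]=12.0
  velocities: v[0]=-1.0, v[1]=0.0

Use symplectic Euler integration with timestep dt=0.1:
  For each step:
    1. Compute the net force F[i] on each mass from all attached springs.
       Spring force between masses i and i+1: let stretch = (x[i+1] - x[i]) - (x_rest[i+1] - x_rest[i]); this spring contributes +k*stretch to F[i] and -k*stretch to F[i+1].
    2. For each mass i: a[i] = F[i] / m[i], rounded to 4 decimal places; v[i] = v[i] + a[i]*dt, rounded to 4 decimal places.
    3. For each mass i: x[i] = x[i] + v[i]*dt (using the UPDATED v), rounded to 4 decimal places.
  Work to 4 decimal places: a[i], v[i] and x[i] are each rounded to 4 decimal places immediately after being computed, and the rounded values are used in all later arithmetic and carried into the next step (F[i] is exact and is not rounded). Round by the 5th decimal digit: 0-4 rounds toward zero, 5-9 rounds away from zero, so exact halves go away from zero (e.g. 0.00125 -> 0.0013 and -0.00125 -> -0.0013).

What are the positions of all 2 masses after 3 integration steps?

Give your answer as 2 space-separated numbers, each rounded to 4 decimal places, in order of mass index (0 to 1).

Step 0: x=[3.0000 12.0000] v=[-1.0000 0.0000]
Step 1: x=[3.0600 11.8400] v=[0.6000 -1.6000]
Step 2: x=[3.2712 11.5288] v=[2.1120 -3.1120]
Step 3: x=[3.6127 11.0873] v=[3.4150 -4.4150]

Answer: 3.6127 11.0873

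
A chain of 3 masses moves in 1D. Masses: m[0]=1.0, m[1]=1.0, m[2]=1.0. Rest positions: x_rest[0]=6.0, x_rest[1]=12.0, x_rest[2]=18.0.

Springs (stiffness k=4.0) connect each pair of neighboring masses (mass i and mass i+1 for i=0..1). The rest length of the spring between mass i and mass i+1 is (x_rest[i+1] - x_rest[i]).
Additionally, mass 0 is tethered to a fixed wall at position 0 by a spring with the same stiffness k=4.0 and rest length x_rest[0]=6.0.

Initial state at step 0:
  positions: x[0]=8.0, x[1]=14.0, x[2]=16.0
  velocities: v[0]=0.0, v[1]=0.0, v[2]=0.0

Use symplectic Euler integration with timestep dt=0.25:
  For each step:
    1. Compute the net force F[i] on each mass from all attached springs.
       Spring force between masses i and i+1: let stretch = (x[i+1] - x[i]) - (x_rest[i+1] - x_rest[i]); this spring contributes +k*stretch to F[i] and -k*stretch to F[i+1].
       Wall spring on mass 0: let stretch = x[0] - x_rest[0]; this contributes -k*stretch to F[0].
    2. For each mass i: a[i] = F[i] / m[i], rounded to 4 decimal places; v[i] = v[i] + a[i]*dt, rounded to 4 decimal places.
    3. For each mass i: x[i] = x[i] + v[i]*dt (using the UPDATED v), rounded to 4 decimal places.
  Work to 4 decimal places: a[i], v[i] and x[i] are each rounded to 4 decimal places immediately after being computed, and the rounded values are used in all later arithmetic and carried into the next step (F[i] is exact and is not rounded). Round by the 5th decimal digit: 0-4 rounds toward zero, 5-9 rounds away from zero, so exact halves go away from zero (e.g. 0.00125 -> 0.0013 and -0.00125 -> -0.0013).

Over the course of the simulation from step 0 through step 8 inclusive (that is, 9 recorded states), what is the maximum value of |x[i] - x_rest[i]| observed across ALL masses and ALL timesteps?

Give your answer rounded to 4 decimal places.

Step 0: x=[8.0000 14.0000 16.0000] v=[0.0000 0.0000 0.0000]
Step 1: x=[7.5000 13.0000 17.0000] v=[-2.0000 -4.0000 4.0000]
Step 2: x=[6.5000 11.6250 18.5000] v=[-4.0000 -5.5000 6.0000]
Step 3: x=[5.1563 10.6875 19.7813] v=[-5.3750 -3.7500 5.1250]
Step 4: x=[3.9063 10.6407 20.2891] v=[-5.0001 -0.1874 2.0312]
Step 5: x=[3.3633 11.3224 19.8848] v=[-2.1720 2.7266 -1.6172]
Step 6: x=[3.9693 12.1549 18.8399] v=[2.4238 3.3299 -4.1796]
Step 7: x=[5.6293 12.6122 17.6238] v=[6.6401 1.8293 -4.8646]
Step 8: x=[7.6277 12.5767 16.6548] v=[7.9937 -0.1420 -3.8762]
Max displacement = 2.6367

Answer: 2.6367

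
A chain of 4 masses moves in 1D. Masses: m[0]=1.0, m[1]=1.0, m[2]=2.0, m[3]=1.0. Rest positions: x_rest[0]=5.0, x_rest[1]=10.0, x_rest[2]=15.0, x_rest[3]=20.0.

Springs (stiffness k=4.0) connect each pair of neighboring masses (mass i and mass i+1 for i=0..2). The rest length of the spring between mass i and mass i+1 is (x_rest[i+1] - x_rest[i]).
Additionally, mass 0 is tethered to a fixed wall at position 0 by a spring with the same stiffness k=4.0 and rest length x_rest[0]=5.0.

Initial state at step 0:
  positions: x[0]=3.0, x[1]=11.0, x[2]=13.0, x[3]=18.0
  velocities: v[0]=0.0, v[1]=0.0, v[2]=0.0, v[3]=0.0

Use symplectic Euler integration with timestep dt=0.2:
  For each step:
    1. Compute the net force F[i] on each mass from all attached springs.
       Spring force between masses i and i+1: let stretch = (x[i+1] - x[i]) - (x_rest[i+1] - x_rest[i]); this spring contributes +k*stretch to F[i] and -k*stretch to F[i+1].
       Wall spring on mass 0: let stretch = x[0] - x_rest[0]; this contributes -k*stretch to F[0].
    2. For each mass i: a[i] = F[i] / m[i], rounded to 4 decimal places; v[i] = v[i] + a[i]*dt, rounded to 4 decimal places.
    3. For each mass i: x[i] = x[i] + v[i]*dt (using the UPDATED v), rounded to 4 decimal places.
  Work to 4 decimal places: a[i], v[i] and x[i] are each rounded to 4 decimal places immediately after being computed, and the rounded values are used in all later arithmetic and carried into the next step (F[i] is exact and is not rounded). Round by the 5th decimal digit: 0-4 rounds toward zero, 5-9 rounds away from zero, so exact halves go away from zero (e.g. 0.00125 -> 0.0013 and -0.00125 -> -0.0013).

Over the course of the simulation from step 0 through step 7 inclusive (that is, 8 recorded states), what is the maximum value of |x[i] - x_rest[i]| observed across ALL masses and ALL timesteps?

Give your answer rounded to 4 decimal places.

Step 0: x=[3.0000 11.0000 13.0000 18.0000] v=[0.0000 0.0000 0.0000 0.0000]
Step 1: x=[3.8000 10.0400 13.2400 18.0000] v=[4.0000 -4.8000 1.2000 0.0000]
Step 2: x=[4.9904 8.5936 13.6048 18.0384] v=[5.9520 -7.2320 1.8240 0.1920]
Step 3: x=[5.9588 7.3725 13.9234 18.1674] v=[4.8422 -6.1056 1.5930 0.6451]
Step 4: x=[6.2000 6.9733 14.0574 18.4174] v=[1.2061 -1.9958 0.6702 1.2499]
Step 5: x=[5.5729 7.5839 13.9735 18.7698] v=[-3.1353 3.0528 -0.4194 1.7619]
Step 6: x=[4.3759 8.8950 13.7622 19.1548] v=[-5.9848 6.5557 -1.0567 1.9249]
Step 7: x=[3.2019 10.2618 13.5929 19.4770] v=[-5.8702 6.8342 -0.8465 1.6108]
Max displacement = 3.0267

Answer: 3.0267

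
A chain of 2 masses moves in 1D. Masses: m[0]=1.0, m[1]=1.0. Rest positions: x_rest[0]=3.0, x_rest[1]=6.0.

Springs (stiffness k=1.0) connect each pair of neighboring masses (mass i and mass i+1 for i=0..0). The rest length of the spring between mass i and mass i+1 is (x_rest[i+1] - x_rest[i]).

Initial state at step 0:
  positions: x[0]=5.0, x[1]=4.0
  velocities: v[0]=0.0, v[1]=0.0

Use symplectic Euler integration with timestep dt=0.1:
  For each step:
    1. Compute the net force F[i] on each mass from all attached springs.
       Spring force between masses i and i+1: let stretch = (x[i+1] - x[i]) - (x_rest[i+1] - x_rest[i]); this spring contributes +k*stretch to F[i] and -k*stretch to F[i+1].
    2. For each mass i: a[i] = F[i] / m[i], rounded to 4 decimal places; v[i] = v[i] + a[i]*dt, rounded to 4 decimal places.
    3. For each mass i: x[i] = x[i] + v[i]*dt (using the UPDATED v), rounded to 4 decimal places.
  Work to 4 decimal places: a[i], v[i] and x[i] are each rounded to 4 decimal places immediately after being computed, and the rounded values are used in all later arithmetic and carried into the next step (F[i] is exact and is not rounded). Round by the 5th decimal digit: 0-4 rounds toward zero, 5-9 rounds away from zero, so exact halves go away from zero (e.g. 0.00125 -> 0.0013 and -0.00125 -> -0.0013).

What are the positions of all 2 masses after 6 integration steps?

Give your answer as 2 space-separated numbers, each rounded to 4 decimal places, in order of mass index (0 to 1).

Step 0: x=[5.0000 4.0000] v=[0.0000 0.0000]
Step 1: x=[4.9600 4.0400] v=[-0.4000 0.4000]
Step 2: x=[4.8808 4.1192] v=[-0.7920 0.7920]
Step 3: x=[4.7640 4.2360] v=[-1.1682 1.1682]
Step 4: x=[4.6119 4.3881] v=[-1.5210 1.5210]
Step 5: x=[4.4276 4.5724] v=[-1.8434 1.8434]
Step 6: x=[4.2147 4.7853] v=[-2.1289 2.1289]

Answer: 4.2147 4.7853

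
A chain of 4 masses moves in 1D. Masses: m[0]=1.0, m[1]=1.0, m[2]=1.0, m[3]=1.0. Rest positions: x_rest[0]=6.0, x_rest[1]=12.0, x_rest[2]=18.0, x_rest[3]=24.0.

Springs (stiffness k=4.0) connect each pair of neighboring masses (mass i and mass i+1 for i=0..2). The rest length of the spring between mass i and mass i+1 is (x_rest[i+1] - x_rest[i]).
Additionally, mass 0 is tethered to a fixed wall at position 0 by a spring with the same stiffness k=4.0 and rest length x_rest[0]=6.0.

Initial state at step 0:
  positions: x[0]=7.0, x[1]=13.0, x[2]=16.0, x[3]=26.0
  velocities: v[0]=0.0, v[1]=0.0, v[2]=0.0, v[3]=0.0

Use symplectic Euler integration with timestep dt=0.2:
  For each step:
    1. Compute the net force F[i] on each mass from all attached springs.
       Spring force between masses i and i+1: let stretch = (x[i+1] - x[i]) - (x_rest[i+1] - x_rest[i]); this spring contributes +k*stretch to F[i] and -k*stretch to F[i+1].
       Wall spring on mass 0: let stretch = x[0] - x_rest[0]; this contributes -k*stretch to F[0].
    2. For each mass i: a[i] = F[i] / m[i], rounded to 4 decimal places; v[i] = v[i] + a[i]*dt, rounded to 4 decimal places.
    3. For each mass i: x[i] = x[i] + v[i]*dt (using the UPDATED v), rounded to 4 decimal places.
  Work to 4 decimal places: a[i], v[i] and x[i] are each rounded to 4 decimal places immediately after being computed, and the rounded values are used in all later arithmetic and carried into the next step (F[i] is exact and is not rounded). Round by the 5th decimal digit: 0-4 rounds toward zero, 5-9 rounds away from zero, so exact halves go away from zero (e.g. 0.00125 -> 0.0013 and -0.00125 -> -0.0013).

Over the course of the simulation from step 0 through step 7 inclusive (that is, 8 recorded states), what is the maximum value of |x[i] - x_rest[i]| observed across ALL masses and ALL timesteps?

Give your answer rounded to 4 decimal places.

Step 0: x=[7.0000 13.0000 16.0000 26.0000] v=[0.0000 0.0000 0.0000 0.0000]
Step 1: x=[6.8400 12.5200 17.1200 25.3600] v=[-0.8000 -2.4000 5.6000 -3.2000]
Step 2: x=[6.4944 11.8672 18.8224 24.3616] v=[-1.7280 -3.2640 8.5120 -4.9920]
Step 3: x=[5.9693 11.4676 20.2982 23.4369] v=[-2.6253 -1.9981 7.3792 -4.6234]
Step 4: x=[5.3689 11.6011 20.8633 22.9700] v=[-3.0021 0.6677 2.8257 -2.3344]
Step 5: x=[4.9066 12.2194 20.2836 23.1260] v=[-2.3115 3.0917 -2.8987 0.7802]
Step 6: x=[4.8293 12.9580 18.8684 23.7873] v=[-0.3865 3.6928 -7.0761 3.3063]
Step 7: x=[5.2799 13.3416 17.2945 24.6215] v=[2.2530 1.9182 -7.8693 4.1712]
Max displacement = 2.8633

Answer: 2.8633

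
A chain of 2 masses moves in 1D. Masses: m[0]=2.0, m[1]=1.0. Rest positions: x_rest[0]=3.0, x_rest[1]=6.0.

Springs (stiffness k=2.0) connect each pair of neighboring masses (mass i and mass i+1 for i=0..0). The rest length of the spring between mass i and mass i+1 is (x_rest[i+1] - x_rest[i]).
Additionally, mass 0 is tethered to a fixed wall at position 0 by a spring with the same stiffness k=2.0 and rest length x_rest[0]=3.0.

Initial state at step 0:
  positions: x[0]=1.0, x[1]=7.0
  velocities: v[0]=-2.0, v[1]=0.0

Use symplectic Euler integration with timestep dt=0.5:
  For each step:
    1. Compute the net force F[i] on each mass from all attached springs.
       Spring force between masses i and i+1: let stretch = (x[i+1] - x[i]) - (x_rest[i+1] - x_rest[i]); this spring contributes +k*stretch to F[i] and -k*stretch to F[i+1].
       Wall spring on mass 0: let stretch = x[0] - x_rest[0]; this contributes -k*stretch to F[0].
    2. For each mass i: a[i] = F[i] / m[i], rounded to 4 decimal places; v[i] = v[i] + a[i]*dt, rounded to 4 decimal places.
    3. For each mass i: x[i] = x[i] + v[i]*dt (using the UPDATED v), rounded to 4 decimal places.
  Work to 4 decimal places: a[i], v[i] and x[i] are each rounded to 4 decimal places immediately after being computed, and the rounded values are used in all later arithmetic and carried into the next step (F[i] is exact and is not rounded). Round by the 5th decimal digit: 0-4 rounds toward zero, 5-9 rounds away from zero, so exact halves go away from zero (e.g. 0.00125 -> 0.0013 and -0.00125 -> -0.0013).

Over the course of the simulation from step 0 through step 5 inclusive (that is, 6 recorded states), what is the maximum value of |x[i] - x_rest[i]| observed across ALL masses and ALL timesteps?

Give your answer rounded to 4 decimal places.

Answer: 3.8125

Derivation:
Step 0: x=[1.0000 7.0000] v=[-2.0000 0.0000]
Step 1: x=[1.2500 5.5000] v=[0.5000 -3.0000]
Step 2: x=[2.2500 3.3750] v=[2.0000 -4.2500]
Step 3: x=[2.9688 2.1875] v=[1.4375 -2.3750]
Step 4: x=[2.7500 2.8907] v=[-0.4376 1.4063]
Step 5: x=[1.8789 5.0235] v=[-1.7423 4.2656]
Max displacement = 3.8125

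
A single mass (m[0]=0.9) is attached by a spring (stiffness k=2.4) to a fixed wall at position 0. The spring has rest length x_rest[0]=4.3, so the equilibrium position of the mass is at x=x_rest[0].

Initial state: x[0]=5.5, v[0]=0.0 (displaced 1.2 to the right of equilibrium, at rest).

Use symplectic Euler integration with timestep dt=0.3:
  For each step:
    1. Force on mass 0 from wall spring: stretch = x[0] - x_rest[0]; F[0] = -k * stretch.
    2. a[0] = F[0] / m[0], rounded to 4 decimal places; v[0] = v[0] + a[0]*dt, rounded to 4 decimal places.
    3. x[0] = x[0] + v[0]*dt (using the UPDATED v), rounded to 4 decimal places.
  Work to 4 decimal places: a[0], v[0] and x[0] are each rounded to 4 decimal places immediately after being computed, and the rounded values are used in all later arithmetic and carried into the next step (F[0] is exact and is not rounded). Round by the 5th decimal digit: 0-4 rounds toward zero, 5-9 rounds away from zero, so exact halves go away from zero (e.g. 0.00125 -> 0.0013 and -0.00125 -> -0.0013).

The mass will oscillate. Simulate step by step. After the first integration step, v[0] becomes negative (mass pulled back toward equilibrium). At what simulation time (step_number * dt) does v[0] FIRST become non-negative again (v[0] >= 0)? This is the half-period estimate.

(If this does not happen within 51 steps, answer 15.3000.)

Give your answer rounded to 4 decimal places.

Answer: 2.1000

Derivation:
Step 0: x=[5.5000] v=[0.0000]
Step 1: x=[5.2120] v=[-0.9600]
Step 2: x=[4.7051] v=[-1.6896]
Step 3: x=[4.1010] v=[-2.0137]
Step 4: x=[3.5447] v=[-1.8545]
Step 5: x=[3.1696] v=[-1.2503]
Step 6: x=[3.0658] v=[-0.3460]
Step 7: x=[3.2582] v=[0.6414]
First v>=0 after going negative at step 7, time=2.1000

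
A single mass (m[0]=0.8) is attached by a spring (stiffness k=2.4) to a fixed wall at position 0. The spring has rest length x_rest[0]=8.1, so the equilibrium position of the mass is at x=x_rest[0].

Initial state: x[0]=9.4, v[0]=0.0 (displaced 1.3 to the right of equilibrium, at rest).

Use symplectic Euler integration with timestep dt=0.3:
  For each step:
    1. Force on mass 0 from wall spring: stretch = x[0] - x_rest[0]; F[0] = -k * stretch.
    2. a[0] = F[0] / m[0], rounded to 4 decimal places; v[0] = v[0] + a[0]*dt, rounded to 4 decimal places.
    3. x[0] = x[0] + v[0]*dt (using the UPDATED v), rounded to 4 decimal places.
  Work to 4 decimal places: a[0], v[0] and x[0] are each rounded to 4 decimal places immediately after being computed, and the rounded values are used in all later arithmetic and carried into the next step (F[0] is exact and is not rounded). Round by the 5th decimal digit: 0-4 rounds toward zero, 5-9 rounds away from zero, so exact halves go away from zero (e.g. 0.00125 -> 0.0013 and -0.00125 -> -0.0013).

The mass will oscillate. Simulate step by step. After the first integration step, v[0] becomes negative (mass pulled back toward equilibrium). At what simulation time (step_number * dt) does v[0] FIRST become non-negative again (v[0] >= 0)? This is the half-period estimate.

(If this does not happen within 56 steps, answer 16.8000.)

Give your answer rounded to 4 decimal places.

Step 0: x=[9.4000] v=[0.0000]
Step 1: x=[9.0490] v=[-1.1700]
Step 2: x=[8.4418] v=[-2.0241]
Step 3: x=[7.7423] v=[-2.3317]
Step 4: x=[7.1394] v=[-2.0098]
Step 5: x=[6.7958] v=[-1.1453]
Step 6: x=[6.8044] v=[0.0285]
First v>=0 after going negative at step 6, time=1.8000

Answer: 1.8000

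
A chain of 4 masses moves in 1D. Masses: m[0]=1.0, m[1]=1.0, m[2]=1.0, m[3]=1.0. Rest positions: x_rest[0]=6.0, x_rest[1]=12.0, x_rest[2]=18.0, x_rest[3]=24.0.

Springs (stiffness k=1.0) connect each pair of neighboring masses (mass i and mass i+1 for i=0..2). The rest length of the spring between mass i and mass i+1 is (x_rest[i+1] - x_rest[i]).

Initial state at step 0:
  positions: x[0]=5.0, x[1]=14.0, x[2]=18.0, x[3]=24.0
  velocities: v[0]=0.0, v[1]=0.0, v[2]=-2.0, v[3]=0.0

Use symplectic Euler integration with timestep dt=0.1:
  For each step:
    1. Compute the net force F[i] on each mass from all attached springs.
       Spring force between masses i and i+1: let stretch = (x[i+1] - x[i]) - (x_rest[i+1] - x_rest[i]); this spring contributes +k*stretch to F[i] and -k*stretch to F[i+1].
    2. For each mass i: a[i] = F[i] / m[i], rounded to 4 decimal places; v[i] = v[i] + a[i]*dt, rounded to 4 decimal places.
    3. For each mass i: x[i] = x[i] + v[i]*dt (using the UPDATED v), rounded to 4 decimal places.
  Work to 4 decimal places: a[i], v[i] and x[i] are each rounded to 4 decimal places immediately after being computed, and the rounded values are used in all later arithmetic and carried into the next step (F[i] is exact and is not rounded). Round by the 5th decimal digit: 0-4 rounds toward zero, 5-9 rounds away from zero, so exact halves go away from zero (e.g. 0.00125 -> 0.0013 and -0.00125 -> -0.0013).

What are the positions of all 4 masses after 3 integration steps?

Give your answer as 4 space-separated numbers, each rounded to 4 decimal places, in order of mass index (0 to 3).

Step 0: x=[5.0000 14.0000 18.0000 24.0000] v=[0.0000 0.0000 -2.0000 0.0000]
Step 1: x=[5.0300 13.9500 17.8200 24.0000] v=[0.3000 -0.5000 -1.8000 0.0000]
Step 2: x=[5.0892 13.8495 17.6631 23.9982] v=[0.5920 -1.0050 -1.5690 -0.0180]
Step 3: x=[5.1760 13.6995 17.5314 23.9931] v=[0.8680 -1.4997 -1.3169 -0.0515]

Answer: 5.1760 13.6995 17.5314 23.9931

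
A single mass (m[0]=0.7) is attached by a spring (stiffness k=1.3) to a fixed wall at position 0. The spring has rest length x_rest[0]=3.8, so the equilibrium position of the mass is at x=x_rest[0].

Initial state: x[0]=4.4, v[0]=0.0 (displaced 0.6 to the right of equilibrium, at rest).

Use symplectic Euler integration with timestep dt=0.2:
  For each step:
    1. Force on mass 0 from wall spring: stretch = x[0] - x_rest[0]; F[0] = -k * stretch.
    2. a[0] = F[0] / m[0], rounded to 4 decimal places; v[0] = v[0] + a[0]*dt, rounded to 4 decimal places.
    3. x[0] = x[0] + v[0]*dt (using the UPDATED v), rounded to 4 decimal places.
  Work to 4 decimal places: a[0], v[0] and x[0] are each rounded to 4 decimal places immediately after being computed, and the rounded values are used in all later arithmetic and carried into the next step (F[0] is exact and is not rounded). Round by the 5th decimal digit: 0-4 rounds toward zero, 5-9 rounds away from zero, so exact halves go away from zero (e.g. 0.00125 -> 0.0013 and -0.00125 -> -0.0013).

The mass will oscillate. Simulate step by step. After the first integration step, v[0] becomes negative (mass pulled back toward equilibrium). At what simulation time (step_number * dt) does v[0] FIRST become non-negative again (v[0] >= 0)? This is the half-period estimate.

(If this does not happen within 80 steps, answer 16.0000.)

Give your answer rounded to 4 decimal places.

Answer: 2.4000

Derivation:
Step 0: x=[4.4000] v=[0.0000]
Step 1: x=[4.3554] v=[-0.2229]
Step 2: x=[4.2696] v=[-0.4292]
Step 3: x=[4.1489] v=[-0.6036]
Step 4: x=[4.0023] v=[-0.7332]
Step 5: x=[3.8406] v=[-0.8083]
Step 6: x=[3.6759] v=[-0.8234]
Step 7: x=[3.5204] v=[-0.7773]
Step 8: x=[3.3857] v=[-0.6734]
Step 9: x=[3.2818] v=[-0.5195]
Step 10: x=[3.2164] v=[-0.3270]
Step 11: x=[3.1944] v=[-0.1102]
Step 12: x=[3.2173] v=[0.1147]
First v>=0 after going negative at step 12, time=2.4000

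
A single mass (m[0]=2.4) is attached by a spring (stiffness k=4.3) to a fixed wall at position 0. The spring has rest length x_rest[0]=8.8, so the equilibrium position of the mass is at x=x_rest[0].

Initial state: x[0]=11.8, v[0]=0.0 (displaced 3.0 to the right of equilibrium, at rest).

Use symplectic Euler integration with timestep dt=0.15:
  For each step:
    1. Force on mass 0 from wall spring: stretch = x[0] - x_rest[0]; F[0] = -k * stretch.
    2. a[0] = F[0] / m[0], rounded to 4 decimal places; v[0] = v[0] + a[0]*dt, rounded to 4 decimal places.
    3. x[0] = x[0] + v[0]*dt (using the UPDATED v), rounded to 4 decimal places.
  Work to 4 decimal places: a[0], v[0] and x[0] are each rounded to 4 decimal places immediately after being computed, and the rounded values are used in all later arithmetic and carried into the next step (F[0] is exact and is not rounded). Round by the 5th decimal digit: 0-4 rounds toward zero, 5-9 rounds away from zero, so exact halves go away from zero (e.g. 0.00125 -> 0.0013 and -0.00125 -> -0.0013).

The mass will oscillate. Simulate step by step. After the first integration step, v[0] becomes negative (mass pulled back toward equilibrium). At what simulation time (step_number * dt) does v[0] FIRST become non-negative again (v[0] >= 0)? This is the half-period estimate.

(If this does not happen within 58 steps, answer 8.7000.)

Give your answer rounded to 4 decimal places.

Answer: 2.4000

Derivation:
Step 0: x=[11.8000] v=[0.0000]
Step 1: x=[11.6791] v=[-0.8063]
Step 2: x=[11.4421] v=[-1.5801]
Step 3: x=[11.0986] v=[-2.2902]
Step 4: x=[10.6624] v=[-2.9079]
Step 5: x=[10.1511] v=[-3.4084]
Step 6: x=[9.5854] v=[-3.7715]
Step 7: x=[8.9880] v=[-3.9826]
Step 8: x=[8.3830] v=[-4.0331]
Step 9: x=[7.7949] v=[-3.9210]
Step 10: x=[7.2473] v=[-3.6509]
Step 11: x=[6.7623] v=[-3.2336]
Step 12: x=[6.3594] v=[-2.6860]
Step 13: x=[6.0549] v=[-2.0301]
Step 14: x=[5.8610] v=[-1.2924]
Step 15: x=[5.7856] v=[-0.5025]
Step 16: x=[5.8317] v=[0.3076]
First v>=0 after going negative at step 16, time=2.4000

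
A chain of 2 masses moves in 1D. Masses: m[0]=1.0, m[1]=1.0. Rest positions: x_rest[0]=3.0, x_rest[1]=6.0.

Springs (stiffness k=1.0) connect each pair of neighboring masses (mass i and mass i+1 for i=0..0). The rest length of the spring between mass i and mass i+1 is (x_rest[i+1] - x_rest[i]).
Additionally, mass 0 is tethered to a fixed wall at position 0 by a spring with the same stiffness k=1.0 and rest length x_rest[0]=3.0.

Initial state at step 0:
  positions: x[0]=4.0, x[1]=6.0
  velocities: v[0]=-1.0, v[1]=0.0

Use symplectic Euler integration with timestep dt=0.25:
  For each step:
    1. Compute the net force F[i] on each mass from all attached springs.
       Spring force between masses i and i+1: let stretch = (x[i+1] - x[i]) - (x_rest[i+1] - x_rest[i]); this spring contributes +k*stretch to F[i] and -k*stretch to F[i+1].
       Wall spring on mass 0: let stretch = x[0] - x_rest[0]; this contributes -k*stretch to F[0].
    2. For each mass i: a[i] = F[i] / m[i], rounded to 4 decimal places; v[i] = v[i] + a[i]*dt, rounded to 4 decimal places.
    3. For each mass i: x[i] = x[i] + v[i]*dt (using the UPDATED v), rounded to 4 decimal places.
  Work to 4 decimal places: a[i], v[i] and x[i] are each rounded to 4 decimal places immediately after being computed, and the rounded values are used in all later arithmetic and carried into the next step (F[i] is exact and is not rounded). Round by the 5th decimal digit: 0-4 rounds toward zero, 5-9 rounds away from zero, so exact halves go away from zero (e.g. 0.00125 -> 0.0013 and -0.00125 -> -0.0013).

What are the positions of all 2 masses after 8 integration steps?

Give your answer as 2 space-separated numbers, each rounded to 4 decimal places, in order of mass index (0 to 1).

Answer: 1.9984 5.8283

Derivation:
Step 0: x=[4.0000 6.0000] v=[-1.0000 0.0000]
Step 1: x=[3.6250 6.0625] v=[-1.5000 0.2500]
Step 2: x=[3.1758 6.1602] v=[-1.7969 0.3906]
Step 3: x=[2.7146 6.2588] v=[-1.8448 0.3945]
Step 4: x=[2.3053 6.3234] v=[-1.6374 0.2585]
Step 5: x=[2.0030 6.3244] v=[-1.2092 0.0040]
Step 6: x=[1.8456 6.2428] v=[-0.6296 -0.3264]
Step 7: x=[1.8477 6.0739] v=[0.0083 -0.6757]
Step 8: x=[1.9984 5.8283] v=[0.6029 -0.9823]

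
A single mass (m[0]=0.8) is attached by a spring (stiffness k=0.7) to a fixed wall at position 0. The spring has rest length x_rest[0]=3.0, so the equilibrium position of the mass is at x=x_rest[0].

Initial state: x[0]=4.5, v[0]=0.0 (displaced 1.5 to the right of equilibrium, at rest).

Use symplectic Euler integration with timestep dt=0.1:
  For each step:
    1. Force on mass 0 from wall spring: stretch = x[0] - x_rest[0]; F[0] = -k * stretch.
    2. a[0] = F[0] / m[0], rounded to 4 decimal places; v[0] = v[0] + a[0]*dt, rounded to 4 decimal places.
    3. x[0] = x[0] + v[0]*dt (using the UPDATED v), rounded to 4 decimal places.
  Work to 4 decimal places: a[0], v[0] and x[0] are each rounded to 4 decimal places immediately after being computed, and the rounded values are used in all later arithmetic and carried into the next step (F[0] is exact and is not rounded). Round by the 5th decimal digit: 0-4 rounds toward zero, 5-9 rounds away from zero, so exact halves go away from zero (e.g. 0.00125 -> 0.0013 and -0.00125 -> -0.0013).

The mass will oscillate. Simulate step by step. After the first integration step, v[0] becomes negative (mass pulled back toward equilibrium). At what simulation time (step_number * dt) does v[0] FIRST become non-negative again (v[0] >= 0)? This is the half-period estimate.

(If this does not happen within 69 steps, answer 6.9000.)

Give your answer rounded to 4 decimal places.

Answer: 3.4000

Derivation:
Step 0: x=[4.5000] v=[0.0000]
Step 1: x=[4.4869] v=[-0.1313]
Step 2: x=[4.4608] v=[-0.2614]
Step 3: x=[4.4219] v=[-0.3892]
Step 4: x=[4.3705] v=[-0.5136]
Step 5: x=[4.3072] v=[-0.6335]
Step 6: x=[4.2324] v=[-0.7479]
Step 7: x=[4.1468] v=[-0.8557]
Step 8: x=[4.0512] v=[-0.9561]
Step 9: x=[3.9464] v=[-1.0481]
Step 10: x=[3.8333] v=[-1.1309]
Step 11: x=[3.7129] v=[-1.2038]
Step 12: x=[3.5863] v=[-1.2662]
Step 13: x=[3.4546] v=[-1.3175]
Step 14: x=[3.3189] v=[-1.3573]
Step 15: x=[3.1804] v=[-1.3852]
Step 16: x=[3.0403] v=[-1.4010]
Step 17: x=[2.8999] v=[-1.4045]
Step 18: x=[2.7603] v=[-1.3957]
Step 19: x=[2.6228] v=[-1.3747]
Step 20: x=[2.4886] v=[-1.3417]
Step 21: x=[2.3589] v=[-1.2970]
Step 22: x=[2.2348] v=[-1.2409]
Step 23: x=[2.1174] v=[-1.1739]
Step 24: x=[2.0077] v=[-1.0967]
Step 25: x=[1.9067] v=[-1.0099]
Step 26: x=[1.8153] v=[-0.9142]
Step 27: x=[1.7343] v=[-0.8105]
Step 28: x=[1.6643] v=[-0.6998]
Step 29: x=[1.6060] v=[-0.5829]
Step 30: x=[1.5599] v=[-0.4609]
Step 31: x=[1.5264] v=[-0.3349]
Step 32: x=[1.5058] v=[-0.2060]
Step 33: x=[1.4983] v=[-0.0753]
Step 34: x=[1.5039] v=[0.0561]
First v>=0 after going negative at step 34, time=3.4000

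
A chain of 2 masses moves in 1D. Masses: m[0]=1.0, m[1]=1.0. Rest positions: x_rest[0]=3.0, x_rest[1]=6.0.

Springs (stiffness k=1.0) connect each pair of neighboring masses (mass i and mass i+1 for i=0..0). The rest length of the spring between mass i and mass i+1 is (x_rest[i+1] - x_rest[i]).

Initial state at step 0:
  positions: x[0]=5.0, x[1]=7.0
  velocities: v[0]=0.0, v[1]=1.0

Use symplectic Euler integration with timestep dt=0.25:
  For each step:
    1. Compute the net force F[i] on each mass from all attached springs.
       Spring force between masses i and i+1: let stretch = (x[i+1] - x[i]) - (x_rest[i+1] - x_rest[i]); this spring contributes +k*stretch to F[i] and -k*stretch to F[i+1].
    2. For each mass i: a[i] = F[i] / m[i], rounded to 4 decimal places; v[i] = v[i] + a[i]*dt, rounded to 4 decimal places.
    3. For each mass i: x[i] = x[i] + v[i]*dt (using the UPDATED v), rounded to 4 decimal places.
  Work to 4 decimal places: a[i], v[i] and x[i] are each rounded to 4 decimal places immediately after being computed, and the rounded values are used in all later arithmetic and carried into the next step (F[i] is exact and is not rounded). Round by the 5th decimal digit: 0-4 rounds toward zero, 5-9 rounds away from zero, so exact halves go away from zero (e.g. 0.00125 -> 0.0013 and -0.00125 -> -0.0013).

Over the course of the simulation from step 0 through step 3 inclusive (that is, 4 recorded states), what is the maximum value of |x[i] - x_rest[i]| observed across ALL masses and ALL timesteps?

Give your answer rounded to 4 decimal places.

Answer: 2.0264

Derivation:
Step 0: x=[5.0000 7.0000] v=[0.0000 1.0000]
Step 1: x=[4.9375 7.3125] v=[-0.2500 1.2500]
Step 2: x=[4.8359 7.6641] v=[-0.4063 1.4063]
Step 3: x=[4.7236 8.0264] v=[-0.4493 1.4493]
Max displacement = 2.0264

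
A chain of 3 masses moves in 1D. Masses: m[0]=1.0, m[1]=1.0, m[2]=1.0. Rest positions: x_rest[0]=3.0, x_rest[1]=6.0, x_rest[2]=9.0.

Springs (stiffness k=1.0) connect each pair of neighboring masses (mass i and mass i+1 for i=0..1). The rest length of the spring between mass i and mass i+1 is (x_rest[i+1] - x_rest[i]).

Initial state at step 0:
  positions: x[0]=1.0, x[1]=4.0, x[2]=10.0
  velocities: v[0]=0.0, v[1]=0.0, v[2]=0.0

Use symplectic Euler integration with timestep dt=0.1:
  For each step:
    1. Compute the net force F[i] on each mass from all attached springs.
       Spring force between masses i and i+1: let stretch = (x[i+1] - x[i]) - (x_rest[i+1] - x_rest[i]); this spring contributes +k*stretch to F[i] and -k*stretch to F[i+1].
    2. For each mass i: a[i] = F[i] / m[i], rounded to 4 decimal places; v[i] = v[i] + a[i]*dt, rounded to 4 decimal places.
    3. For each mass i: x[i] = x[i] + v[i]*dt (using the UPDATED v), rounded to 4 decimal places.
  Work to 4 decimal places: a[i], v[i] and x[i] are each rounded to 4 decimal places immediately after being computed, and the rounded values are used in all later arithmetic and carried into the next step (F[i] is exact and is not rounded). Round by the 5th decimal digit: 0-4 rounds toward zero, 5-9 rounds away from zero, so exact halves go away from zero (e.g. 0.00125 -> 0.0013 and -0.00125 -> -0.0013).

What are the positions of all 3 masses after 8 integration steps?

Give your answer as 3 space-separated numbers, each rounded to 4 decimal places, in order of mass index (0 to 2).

Answer: 1.0576 4.9032 9.0394

Derivation:
Step 0: x=[1.0000 4.0000 10.0000] v=[0.0000 0.0000 0.0000]
Step 1: x=[1.0000 4.0300 9.9700] v=[0.0000 0.3000 -0.3000]
Step 2: x=[1.0003 4.0891 9.9106] v=[0.0030 0.5910 -0.5940]
Step 3: x=[1.0015 4.1755 9.8230] v=[0.0119 0.8643 -0.8762]
Step 4: x=[1.0044 4.2867 9.7089] v=[0.0293 1.1117 -1.1410]
Step 5: x=[1.0102 4.4193 9.5706] v=[0.0575 1.3257 -1.3832]
Step 6: x=[1.0200 4.5693 9.4108] v=[0.0984 1.4999 -1.5983]
Step 7: x=[1.0353 4.7322 9.2326] v=[0.1533 1.6291 -1.7825]
Step 8: x=[1.0576 4.9032 9.0394] v=[0.2230 1.7095 -1.9325]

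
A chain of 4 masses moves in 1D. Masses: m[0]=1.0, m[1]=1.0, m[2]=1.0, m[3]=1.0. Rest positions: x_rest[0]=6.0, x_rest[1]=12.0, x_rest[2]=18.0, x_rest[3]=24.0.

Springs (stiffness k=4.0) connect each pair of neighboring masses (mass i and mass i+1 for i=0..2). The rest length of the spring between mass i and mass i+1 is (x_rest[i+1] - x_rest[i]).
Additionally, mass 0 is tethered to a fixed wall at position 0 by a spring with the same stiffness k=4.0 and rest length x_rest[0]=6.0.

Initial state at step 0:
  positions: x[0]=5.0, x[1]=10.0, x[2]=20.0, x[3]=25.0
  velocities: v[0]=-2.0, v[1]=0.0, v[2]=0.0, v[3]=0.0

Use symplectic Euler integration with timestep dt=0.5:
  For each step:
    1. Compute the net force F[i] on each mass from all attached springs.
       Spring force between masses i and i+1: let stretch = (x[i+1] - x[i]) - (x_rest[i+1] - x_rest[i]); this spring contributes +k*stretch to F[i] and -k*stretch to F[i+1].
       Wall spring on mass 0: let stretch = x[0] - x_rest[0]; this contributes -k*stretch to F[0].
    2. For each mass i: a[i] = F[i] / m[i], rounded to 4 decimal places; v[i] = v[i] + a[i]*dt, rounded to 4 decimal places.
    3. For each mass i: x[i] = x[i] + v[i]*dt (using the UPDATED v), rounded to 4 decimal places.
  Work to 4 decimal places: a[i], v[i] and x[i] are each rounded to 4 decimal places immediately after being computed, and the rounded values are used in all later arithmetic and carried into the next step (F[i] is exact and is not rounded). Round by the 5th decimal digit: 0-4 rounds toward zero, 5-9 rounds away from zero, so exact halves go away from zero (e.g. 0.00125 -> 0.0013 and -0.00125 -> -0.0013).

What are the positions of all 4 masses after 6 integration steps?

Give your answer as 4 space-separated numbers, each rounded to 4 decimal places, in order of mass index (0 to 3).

Step 0: x=[5.0000 10.0000 20.0000 25.0000] v=[-2.0000 0.0000 0.0000 0.0000]
Step 1: x=[4.0000 15.0000 15.0000 26.0000] v=[-2.0000 10.0000 -10.0000 2.0000]
Step 2: x=[10.0000 9.0000 21.0000 22.0000] v=[12.0000 -12.0000 12.0000 -8.0000]
Step 3: x=[5.0000 16.0000 16.0000 23.0000] v=[-10.0000 14.0000 -10.0000 2.0000]
Step 4: x=[6.0000 12.0000 18.0000 23.0000] v=[2.0000 -8.0000 4.0000 0.0000]
Step 5: x=[7.0000 8.0000 19.0000 24.0000] v=[2.0000 -8.0000 2.0000 2.0000]
Step 6: x=[2.0000 14.0000 14.0000 26.0000] v=[-10.0000 12.0000 -10.0000 4.0000]

Answer: 2.0000 14.0000 14.0000 26.0000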